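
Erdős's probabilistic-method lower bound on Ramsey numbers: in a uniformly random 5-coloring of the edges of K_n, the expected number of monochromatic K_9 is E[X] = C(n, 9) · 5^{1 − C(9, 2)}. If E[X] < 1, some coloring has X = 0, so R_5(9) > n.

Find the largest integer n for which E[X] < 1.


We need C(n, 9) · 5^{1 − 36} < 1, i.e. C(n, 9) < 5^{36 − 1} = 2910383045673370361328125.
Check values of n near the boundary:
  n = 2166: C(2166, 9) = 2844037944203015677277940; 2844037944203015677277940 < 2910383045673370361328125? YES
  n = 2167: C(2167, 9) = 2855899084841489792706810; 2855899084841489792706810 < 2910383045673370361328125? YES
  n = 2168: C(2168, 9) = 2867804175977929537095120; 2867804175977929537095120 < 2910383045673370361328125? YES
  n = 2169: C(2169, 9) = 2879753360044504243499683; 2879753360044504243499683 < 2910383045673370361328125? YES
  n = 2170: C(2170, 9) = 2891746779868845075610510; 2891746779868845075610510 < 2910383045673370361328125? YES
  n = 2171: C(2171, 9) = 2903784578674959601827205; 2903784578674959601827205 < 2910383045673370361328125? YES
  n = 2172: C(2172, 9) = 2915866900084148060642020; 2915866900084148060642020 < 2910383045673370361328125? NO
The largest n with C(n, 9) < 2910383045673370361328125 is n = 2171 (where E[X] = 580756915734991920365441/582076609134674072265625 ≈ 0.9977). Hence R_5(9) > 2171, i.e. R_5(9) ≥ 2172.

Largest n = 2171; hence R_5(9) > 2171.


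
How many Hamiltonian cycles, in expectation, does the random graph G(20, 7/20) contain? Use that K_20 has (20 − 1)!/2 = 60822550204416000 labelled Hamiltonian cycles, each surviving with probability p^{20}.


K_20 has (20 − 1)!/2 = 60822550204416000 labelled Hamiltonian cycles.
For each such Hamiltonian cycle H, let X_H = 1 if all 20 edges of H are present in G. Then P[X_H = 1] = p^{20} = (7/20)^{20} = 79792266297612001/104857600000000000000000000.
Summing the indicators: E[X] = Σ_H E[X_H] = 60822550204416000 · p^{20} = 60822550204416000 · 79792266297612001/104857600000000000000000000 = 1184855742873690605203907421/25600000000000000000.
Numerically: E[X] ≈ 4.63e+07.

E[X] = 60822550204416000 · (7/20)^{20} = 1184855742873690605203907421/25600000000000000000 ≈ 4.63e+07.


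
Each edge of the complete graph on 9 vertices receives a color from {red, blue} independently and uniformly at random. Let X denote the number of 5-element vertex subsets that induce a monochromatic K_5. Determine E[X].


Let X = Σ_S X_S over the C(9, 5) = 126 subsets S of size 5, where X_S = 1 if the K_5 on S is monochromatic.
For a fixed S, the K_5 on S has C(5, 2) = 10 edges. P[all 10 edges red] = (1/2)^10, and likewise for blue, so P[monochromatic] = 2·(1/2)^10 = 2^{1 − 10} = 1/512.
By linearity: E[X] = C(9, 5) · 2^{1 − 10} = 126 · 1/512 = 63/256.
Numerically: E[X] ≈ 0.246094.

E[X] = C(9,5)·2^(1−C(5,2)) = 63/256 ≈ 0.246094.


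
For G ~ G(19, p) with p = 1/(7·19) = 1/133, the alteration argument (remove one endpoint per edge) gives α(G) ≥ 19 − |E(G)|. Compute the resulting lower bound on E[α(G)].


E[|E(G)|] = C(19, 2)·p = 171 · (1/133) = 9/7.
E[α(G)] ≥ n − E[|E(G)|] = 19 − 9/7 = 124/7.
Numerically: ≈ 17.71429.
(This is only a lower bound; the true E[α(G)] may be larger.)

E[α(G)] ≥ 124/7 ≈ 17.71429.


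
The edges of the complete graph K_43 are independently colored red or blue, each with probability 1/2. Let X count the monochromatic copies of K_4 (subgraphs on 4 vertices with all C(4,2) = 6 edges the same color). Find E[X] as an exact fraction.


Let X = Σ_S X_S over the C(43, 4) = 123410 subsets S of size 4, where X_S = 1 if the K_4 on S is monochromatic.
For a fixed S, the K_4 on S has C(4, 2) = 6 edges. P[all 6 edges red] = (1/2)^6, and likewise for blue, so P[monochromatic] = 2·(1/2)^6 = 2^{1 − 6} = 1/32.
By linearity: E[X] = C(43, 4) · 2^{1 − 6} = 123410 · 1/32 = 61705/16.
Numerically: E[X] ≈ 3856.562500.

E[X] = C(43,4)·2^(1−C(4,2)) = 61705/16 ≈ 3856.562500.


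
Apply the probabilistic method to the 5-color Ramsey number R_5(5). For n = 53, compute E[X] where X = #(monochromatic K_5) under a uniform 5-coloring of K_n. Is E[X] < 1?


E[X] = C(53, 5) · 5^{1 − 10} = 2869685 · 5^{−9} = 2869685/1953125.
As a reduced fraction: E[X] = 573937/390625 ≈ 1.4693.
Is E[X] < 1? NO.
Since E[X] ≥ 1, the first-moment bound is inconclusive at n = 53; it does NOT by itself certify R_5(5) > 53.

E[X] = 573937/390625 ≈ 1.4693; E[X] ≥ 1; first-moment method inconclusive here.


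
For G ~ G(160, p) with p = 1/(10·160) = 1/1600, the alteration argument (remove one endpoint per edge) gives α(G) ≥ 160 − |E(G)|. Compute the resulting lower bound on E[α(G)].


E[|E(G)|] = C(160, 2)·p = 12720 · (1/1600) = 159/20.
E[α(G)] ≥ n − E[|E(G)|] = 160 − 159/20 = 3041/20.
Numerically: ≈ 152.050.
(This is only a lower bound; the true E[α(G)] may be larger.)

E[α(G)] ≥ 3041/20 ≈ 152.050.


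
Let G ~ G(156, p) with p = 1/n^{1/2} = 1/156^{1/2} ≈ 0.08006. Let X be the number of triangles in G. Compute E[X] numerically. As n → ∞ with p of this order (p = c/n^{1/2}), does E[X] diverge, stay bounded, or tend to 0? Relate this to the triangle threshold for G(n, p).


Number of potential triangles: C(156, 3) = 620620.
Each occurs with probability p³ ≈ (0.08006)³ ≈ 5.132313e-04.
By linearity: E[X] = C(156, 3)·p³ ≈ 620620 · 5.132313e-04 ≈ 318.5216.
Since α = 1/2 < 1, p = c/n^{1/2} ≫ 1/n is above the triangle threshold p ~ 1/n. Asymptotically E[X] ~ (c³/6)·n^{3(1−α)} = (1³/6)·n^{1.5} → ∞; triangles are abundant w.h.p.

E[X] ≈ 318.5216; in regime p = Θ(1/n^{1/2}) E[X] diverges (above the triangle threshold p ~ 1/n).


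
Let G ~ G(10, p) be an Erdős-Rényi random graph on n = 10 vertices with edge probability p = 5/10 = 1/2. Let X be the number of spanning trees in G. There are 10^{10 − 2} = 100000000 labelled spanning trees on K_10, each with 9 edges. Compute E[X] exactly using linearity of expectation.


K_10 has 10^{10 − 2} = 100000000 labelled spanning trees.
For each such spanning tree H, let X_H = 1 if all 9 edges of H are present in G. Then P[X_H = 1] = p^{9} = (1/2)^{9} = 1/512.
By linearity: E[X] = Σ_H E[X_H] = 100000000 · p^{9} = 100000000 · 1/512 = 390625/2.
Numerically: E[X] ≈ 195312.

E[X] = 100000000 · (1/2)^{9} = 390625/2 ≈ 195312.


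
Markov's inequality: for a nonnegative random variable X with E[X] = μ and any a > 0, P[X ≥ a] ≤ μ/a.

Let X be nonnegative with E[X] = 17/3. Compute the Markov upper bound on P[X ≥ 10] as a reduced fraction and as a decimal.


μ = E[X] = 17/3, a = 10.
Markov: P[X ≥ 10] ≤ μ/a = (17/3)/10 = 17/30.
Numerically: ≈ 0.566667.
(Since a = 10 > μ = 5.666667, the bound 17/30 is < 1 and informative.)

P[X ≥ 10] ≤ 17/30 ≈ 0.566667.


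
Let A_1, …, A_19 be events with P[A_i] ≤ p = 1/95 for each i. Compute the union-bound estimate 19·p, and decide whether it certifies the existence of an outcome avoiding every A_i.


Union bound: P[∪_{i=1}^{19} A_i] ≤ Σ_i P[A_i] ≤ 19·p = 19·(1/95) = 1/5.
Numerically: 1/5 ≈ 0.200000.
Is 1/5 < 1? YES.
Since P[∪ A_i] ≤ 1/5 < 1, the complement has P[∩ A_i^c] ≥ 1 − 1/5 = 4/5 > 0, so some outcome avoids every A_i.

19·p = 1/5 ≈ 0.200000; existence CERTIFIED by the union bound.


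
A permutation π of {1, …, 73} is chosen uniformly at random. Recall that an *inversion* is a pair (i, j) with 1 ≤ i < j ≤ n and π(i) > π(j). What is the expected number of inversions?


Write X = Σ X_I over the C(73, 2) = 2628 pairs i < j, with X_I the indicator of one inversion.
There are 2628 indicators.
For each fixed pair i < j, the values π(i) and π(j) are two distinct elements of {1, …, 73} in uniformly random order; by symmetry P[π(i) > π(j)] = 1/2.
By linearity: E[X] = 2628 · (1/2) = C(73, 2) · (1/2) = 2628/2 = 1314 ≈ 1314.0000.

E[X] = 1314 = 1314.0000.


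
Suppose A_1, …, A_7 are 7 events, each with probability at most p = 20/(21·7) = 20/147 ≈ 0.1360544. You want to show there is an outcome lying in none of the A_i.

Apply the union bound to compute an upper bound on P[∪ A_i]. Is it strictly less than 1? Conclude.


Union bound: P[∪_{i=1}^{7} A_i] ≤ Σ_i P[A_i] ≤ 7·p = 7·(20/147) = 20/21.
Numerically: 20/21 ≈ 0.9523810.
Is 20/21 < 1? YES.
Since P[∪ A_i] ≤ 20/21 < 1, the complement has P[∩ A_i^c] ≥ 1 − 20/21 = 1/21 > 0, so some outcome avoids every A_i.

7·p = 20/21 ≈ 0.9523810; existence CERTIFIED by the union bound.


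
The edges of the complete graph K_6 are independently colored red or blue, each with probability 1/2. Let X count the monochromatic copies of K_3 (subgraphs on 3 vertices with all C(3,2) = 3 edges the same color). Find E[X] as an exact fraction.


Let X = Σ_S X_S over the C(6, 3) = 20 subsets S of size 3, where X_S = 1 if the K_3 on S is monochromatic.
For a fixed S, the K_3 on S has C(3, 2) = 3 edges. P[all 3 edges red] = (1/2)^3, and likewise for blue, so P[monochromatic] = 2·(1/2)^3 = 2^{1 − 3} = 1/4.
By linearity: E[X] = C(6, 3) · 2^{1 − 3} = 20 · 1/4 = 5.
Numerically: E[X] ≈ 5.000.

E[X] = C(6,3)·2^(1−C(3,2)) = 5 ≈ 5.000.


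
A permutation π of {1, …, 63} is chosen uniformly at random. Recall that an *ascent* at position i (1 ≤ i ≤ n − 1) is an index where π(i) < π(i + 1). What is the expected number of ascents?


Write X = Σ X_I over i = 1, …, 62, with X_I the indicator of one ascent.
There are 62 indicators.
For each fixed i, the pair (π(i), π(i+1)) is a uniformly random ordered pair of distinct values from {1, …, 63}; by symmetry P[π(i) < π(i+1)] = 1/2.
By linearity: E[X] = 62 · (1/2) = (63 − 1) · (1/2) = 31 ≈ 31.0000.

E[X] = 31 = 31.0000.


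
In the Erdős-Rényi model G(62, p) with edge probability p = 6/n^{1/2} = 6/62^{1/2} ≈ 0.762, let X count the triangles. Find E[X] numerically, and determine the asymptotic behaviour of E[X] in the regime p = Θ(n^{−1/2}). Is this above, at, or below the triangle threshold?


Number of potential triangles: C(62, 3) = 37820.
Each occurs with probability p³ ≈ (0.762)³ ≈ 4.42452e-01.
By linearity: E[X] = C(62, 3)·p³ ≈ 37820 · 4.42452e-01 ≈ 16733.537.
Since α = 1/2 < 1, p = c/n^{1/2} ≫ 1/n is above the triangle threshold p ~ 1/n. Asymptotically E[X] ~ (c³/6)·n^{3(1−α)} = (6³/6)·n^{1.5} → ∞; triangles are abundant w.h.p.

E[X] ≈ 16733.537; in regime p = Θ(1/n^{1/2}) E[X] diverges (above the triangle threshold p ~ 1/n).


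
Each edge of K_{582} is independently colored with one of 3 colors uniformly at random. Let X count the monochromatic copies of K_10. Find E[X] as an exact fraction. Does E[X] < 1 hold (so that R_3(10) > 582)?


E[X] = C(582, 10) · 3^{1 − 45} = 1136849919863842617720 · 3^{−44} = 1136849919863842617720/984770902183611232881.
As a reduced fraction: E[X] = 378949973287947539240/328256967394537077627 ≈ 1.154.
Is E[X] < 1? NO.
Since E[X] ≥ 1, the first-moment bound is inconclusive at n = 582; it does NOT by itself certify R_3(10) > 582.

E[X] = 378949973287947539240/328256967394537077627 ≈ 1.154; E[X] ≥ 1; first-moment method inconclusive here.


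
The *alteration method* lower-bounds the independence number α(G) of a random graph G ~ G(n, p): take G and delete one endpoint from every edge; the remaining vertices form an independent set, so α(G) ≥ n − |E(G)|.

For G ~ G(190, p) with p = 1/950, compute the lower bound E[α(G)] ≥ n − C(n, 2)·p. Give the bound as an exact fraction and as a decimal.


E[|E(G)|] = C(190, 2)·p = 17955 · (1/950) = 189/10.
E[α(G)] ≥ n − E[|E(G)|] = 190 − 189/10 = 1711/10.
Numerically: ≈ 171.100.
(This is only a lower bound; the true E[α(G)] may be larger.)

E[α(G)] ≥ 1711/10 ≈ 171.100.


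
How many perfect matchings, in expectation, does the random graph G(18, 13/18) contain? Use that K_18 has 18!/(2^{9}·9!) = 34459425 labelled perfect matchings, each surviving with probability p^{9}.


K_18 has 18!/(2^{9}·9!) = 34459425 labelled perfect matchings.
For each such perfect matching H, let X_H = 1 if all 9 edges of H are present in G. Then P[X_H = 1] = p^{9} = (13/18)^{9} = 10604499373/198359290368.
Summing the indicators: E[X] = Σ_H E[X_H] = 34459425 · p^{9} = 34459425 · 10604499373/198359290368 = 4511419145758525/2448880128.
Numerically: E[X] ≈ 1.842e+06.

E[X] = 34459425 · (13/18)^{9} = 4511419145758525/2448880128 ≈ 1.842e+06.


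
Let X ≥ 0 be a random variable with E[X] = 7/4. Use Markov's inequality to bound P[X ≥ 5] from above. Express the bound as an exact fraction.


μ = E[X] = 7/4, a = 5.
Markov: P[X ≥ 5] ≤ μ/a = (7/4)/5 = 7/20.
Numerically: ≈ 0.35000.
(Since a = 5 > μ = 1.75000, the bound 7/20 is < 1 and informative.)

P[X ≥ 5] ≤ 7/20 ≈ 0.35000.


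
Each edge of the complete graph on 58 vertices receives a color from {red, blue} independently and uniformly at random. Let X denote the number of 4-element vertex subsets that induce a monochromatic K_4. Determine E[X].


Let X = Σ_S X_S over the C(58, 4) = 424270 subsets S of size 4, where X_S = 1 if the K_4 on S is monochromatic.
For a fixed S, the K_4 on S has C(4, 2) = 6 edges. P[all 6 edges red] = (1/2)^6, and likewise for blue, so P[monochromatic] = 2·(1/2)^6 = 2^{1 − 6} = 1/32.
Summing: E[X] = C(58, 4) · 2^{1 − 6} = 424270 · 1/32 = 212135/16.
Numerically: E[X] ≈ 13258.437500.

E[X] = C(58,4)·2^(1−C(4,2)) = 212135/16 ≈ 13258.437500.


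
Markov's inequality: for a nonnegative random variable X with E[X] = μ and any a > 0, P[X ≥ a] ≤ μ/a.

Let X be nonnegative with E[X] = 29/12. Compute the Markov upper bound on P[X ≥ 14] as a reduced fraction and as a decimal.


μ = E[X] = 29/12, a = 14.
Markov: P[X ≥ 14] ≤ μ/a = (29/12)/14 = 29/168.
Numerically: ≈ 0.173.
(Since a = 14 > μ = 2.417, the bound 29/168 is < 1 and informative.)

P[X ≥ 14] ≤ 29/168 ≈ 0.173.


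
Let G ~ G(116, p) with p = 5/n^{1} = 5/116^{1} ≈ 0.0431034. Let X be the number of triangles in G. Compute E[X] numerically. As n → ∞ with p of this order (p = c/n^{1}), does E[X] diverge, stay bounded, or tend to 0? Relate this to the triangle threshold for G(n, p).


Number of potential triangles: C(116, 3) = 253460.
Each occurs with probability p³ ≈ (0.0431034)³ ≈ 8.00822092e-05.
By linearity: E[X] = C(116, 3)·p³ ≈ 253460 · 8.00822092e-05 ≈ 20.297637.
Here α = 1, so p = 5/n is exactly at the triangle threshold p ~ 1/n. Asymptotically E[X] → c³/6 = 5³/6 = 125/6 ≈ 20.833333, a bounded constant. In this regime the triangle count is asymptotically Poisson(c³/6).

E[X] ≈ 20.297637; in regime p = Θ(1/n^{1}) E[X] stays bounded (at the triangle threshold p ~ 1/n).


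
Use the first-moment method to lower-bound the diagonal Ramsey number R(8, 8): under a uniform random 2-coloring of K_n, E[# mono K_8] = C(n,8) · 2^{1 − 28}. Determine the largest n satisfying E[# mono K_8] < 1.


We need C(n, 8) · 2^{1 − 28} < 1, i.e. C(n, 8) < 2^{28 − 1} = 134217728.
Check values of n near the boundary:
  n = 39: C(39, 8) = 61523748; 61523748 < 134217728? YES
  n = 40: C(40, 8) = 76904685; 76904685 < 134217728? YES
  n = 41: C(41, 8) = 95548245; 95548245 < 134217728? YES
  n = 42: C(42, 8) = 118030185; 118030185 < 134217728? YES
  n = 43: C(43, 8) = 145008513; 145008513 < 134217728? NO
  n = 44: C(44, 8) = 177232627; 177232627 < 134217728? NO
  n = 45: C(45, 8) = 215553195; 215553195 < 134217728? NO
The largest n with C(n, 8) < 134217728 is n = 42 (where E[X] = 118030185/134217728 ≈ 0.8793934). Hence R(8, 8) > 42, i.e. R(8, 8) ≥ 43.

Largest n = 42; hence R(8, 8) > 42.


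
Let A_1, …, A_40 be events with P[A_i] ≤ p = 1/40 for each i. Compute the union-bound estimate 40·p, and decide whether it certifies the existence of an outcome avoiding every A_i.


Union bound: P[∪_{i=1}^{40} A_i] ≤ Σ_i P[A_i] ≤ 40·p = 40·(1/40) = 1.
Numerically: 1 ≈ 1.000.
Is 1 < 1? NO.
Since the bound 1 is ≥ 1, the union bound is uninformative here; it does NOT by itself certify existence.

40·p = 1 ≈ 1.000; existence NOT certified by the union bound.


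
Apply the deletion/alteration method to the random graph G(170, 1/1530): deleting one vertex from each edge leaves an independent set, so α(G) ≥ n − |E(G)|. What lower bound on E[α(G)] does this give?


E[|E(G)|] = C(170, 2)·p = 14365 · (1/1530) = 169/18.
E[α(G)] ≥ n − E[|E(G)|] = 170 − 169/18 = 2891/18.
Numerically: ≈ 160.61111.
(This is only a lower bound; the true E[α(G)] may be larger.)

E[α(G)] ≥ 2891/18 ≈ 160.61111.


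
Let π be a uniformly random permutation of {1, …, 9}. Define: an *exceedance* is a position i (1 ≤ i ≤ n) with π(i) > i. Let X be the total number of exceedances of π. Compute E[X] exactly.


Write X = Σ_{i=1}^{9} X_i, where X_i = 1_{π(i) > i}.
For each fixed i, π(i) is uniform over {1, …, 9} (marginal of a uniform permutation), so P[π(i) > i] = (n − i)/n. Summing: Σ_{i=1}^{9} (n − i)/n = (0 + 1 + … + 8)/9 = 9(9 − 1)/(2·9) = (9 − 1)/2.
Hence E[X] = Σ_{i=1}^{9} (9 − i)/9 = 4 ≈ 4.000000.

E[X] = 4 = 4.000000.


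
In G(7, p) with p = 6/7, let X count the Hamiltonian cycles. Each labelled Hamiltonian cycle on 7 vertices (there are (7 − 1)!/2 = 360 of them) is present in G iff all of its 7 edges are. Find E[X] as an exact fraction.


K_7 has (7 − 1)!/2 = 360 labelled Hamiltonian cycles.
For each such Hamiltonian cycle H, let X_H = 1 if all 7 edges of H are present in G. Then P[X_H = 1] = p^{7} = (6/7)^{7} = 279936/823543.
By linearity: E[X] = Σ_H E[X_H] = 360 · p^{7} = 360 · 279936/823543 = 100776960/823543.
Numerically: E[X] ≈ 122.37.

E[X] = 360 · (6/7)^{7} = 100776960/823543 ≈ 122.37.


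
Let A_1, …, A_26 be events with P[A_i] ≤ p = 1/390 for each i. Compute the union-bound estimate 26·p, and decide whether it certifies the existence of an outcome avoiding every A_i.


Union bound: P[∪_{i=1}^{26} A_i] ≤ Σ_i P[A_i] ≤ 26·p = 26·(1/390) = 1/15.
Numerically: 1/15 ≈ 0.0667.
Is 1/15 < 1? YES.
Since P[∪ A_i] ≤ 1/15 < 1, the complement has P[∩ A_i^c] ≥ 1 − 1/15 = 14/15 > 0, so some outcome avoids every A_i.

26·p = 1/15 ≈ 0.0667; existence CERTIFIED by the union bound.


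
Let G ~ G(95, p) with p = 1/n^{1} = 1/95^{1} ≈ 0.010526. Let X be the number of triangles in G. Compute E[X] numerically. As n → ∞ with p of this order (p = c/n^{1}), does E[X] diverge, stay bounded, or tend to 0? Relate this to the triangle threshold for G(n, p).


Number of potential triangles: C(95, 3) = 138415.
Each occurs with probability p³ ≈ (0.010526)³ ≈ 1.1663508e-06.
By linearity: E[X] = C(95, 3)·p³ ≈ 138415 · 1.1663508e-06 ≈ 0.16144.
Here α = 1, so p = 1/n is exactly at the triangle threshold p ~ 1/n. Asymptotically E[X] → c³/6 = 1³/6 = 1/6 ≈ 0.16667, a bounded constant. In this regime the triangle count is asymptotically Poisson(c³/6).

E[X] ≈ 0.16144; in regime p = Θ(1/n^{1}) E[X] stays bounded (at the triangle threshold p ~ 1/n).


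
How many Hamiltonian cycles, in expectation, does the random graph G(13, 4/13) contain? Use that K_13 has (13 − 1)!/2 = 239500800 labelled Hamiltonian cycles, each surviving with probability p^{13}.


K_13 has (13 − 1)!/2 = 239500800 labelled Hamiltonian cycles.
For each such Hamiltonian cycle H, let X_H = 1 if all 13 edges of H are present in G. Then P[X_H = 1] = p^{13} = (4/13)^{13} = 67108864/302875106592253.
Summing the indicators: E[X] = Σ_H E[X_H] = 239500800 · p^{13} = 239500800 · 67108864/302875106592253 = 16072626615091200/302875106592253.
Numerically: E[X] ≈ 53.0668.

E[X] = 239500800 · (4/13)^{13} = 16072626615091200/302875106592253 ≈ 53.0668.


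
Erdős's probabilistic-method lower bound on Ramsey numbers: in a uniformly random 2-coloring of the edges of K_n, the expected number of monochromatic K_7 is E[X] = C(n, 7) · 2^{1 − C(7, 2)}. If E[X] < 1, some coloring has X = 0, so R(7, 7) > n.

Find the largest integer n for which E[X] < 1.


We need C(n, 7) · 2^{1 − 21} < 1, i.e. C(n, 7) < 2^{21 − 1} = 1048576.
Check values of n near the boundary:
  n = 26: C(26, 7) = 657800; 657800 < 1048576? YES
  n = 27: C(27, 7) = 888030; 888030 < 1048576? YES
  n = 28: C(28, 7) = 1184040; 1184040 < 1048576? NO
  n = 29: C(29, 7) = 1560780; 1560780 < 1048576? NO
The largest n with C(n, 7) < 1048576 is n = 27 (where E[X] = 444015/524288 ≈ 0.8469). Hence R(7, 7) > 27, i.e. R(7, 7) ≥ 28.

Largest n = 27; hence R(7, 7) > 27.


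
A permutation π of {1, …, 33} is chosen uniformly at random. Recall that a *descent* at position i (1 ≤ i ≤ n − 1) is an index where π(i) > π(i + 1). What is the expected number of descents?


Write X = Σ X_I over i = 1, …, 32, with X_I the indicator of one descent.
There are 32 indicators.
For each fixed i, the pair (π(i), π(i+1)) is a uniformly random ordered pair of distinct values from {1, …, 33}; by symmetry P[π(i) > π(i+1)] = 1/2.
By linearity: E[X] = 32 · (1/2) = (33 − 1) · (1/2) = 16 ≈ 16.00000.

E[X] = 16 = 16.00000.


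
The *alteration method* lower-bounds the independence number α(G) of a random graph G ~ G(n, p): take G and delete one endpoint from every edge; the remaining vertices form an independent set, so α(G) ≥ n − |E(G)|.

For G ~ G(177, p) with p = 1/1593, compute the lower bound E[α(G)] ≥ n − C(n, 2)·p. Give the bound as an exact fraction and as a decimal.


E[|E(G)|] = C(177, 2)·p = 15576 · (1/1593) = 88/9.
E[α(G)] ≥ n − E[|E(G)|] = 177 − 88/9 = 1505/9.
Numerically: ≈ 167.222.
(This is only a lower bound; the true E[α(G)] may be larger.)

E[α(G)] ≥ 1505/9 ≈ 167.222.


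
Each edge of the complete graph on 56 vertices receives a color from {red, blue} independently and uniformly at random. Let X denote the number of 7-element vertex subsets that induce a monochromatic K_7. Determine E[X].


Let X = Σ_S X_S over the C(56, 7) = 231917400 subsets S of size 7, where X_S = 1 if the K_7 on S is monochromatic.
For a fixed S, the K_7 on S has C(7, 2) = 21 edges. P[all 21 edges red] = (1/2)^21, and likewise for blue, so P[monochromatic] = 2·(1/2)^21 = 2^{1 − 21} = 1/1048576.
By linearity: E[X] = C(56, 7) · 2^{1 − 21} = 231917400 · 1/1048576 = 28989675/131072.
Numerically: E[X] ≈ 221.1737.

E[X] = C(56,7)·2^(1−C(7,2)) = 28989675/131072 ≈ 221.1737.


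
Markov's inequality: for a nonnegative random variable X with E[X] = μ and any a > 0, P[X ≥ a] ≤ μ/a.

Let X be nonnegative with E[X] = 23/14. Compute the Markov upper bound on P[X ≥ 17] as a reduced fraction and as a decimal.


μ = E[X] = 23/14, a = 17.
Markov: P[X ≥ 17] ≤ μ/a = (23/14)/17 = 23/238.
Numerically: ≈ 0.097.
(Since a = 17 > μ = 1.643, the bound 23/238 is < 1 and informative.)

P[X ≥ 17] ≤ 23/238 ≈ 0.097.


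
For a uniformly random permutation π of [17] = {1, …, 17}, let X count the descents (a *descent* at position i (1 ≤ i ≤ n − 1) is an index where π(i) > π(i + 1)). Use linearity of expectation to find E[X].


Write X = Σ X_I over i = 1, …, 16, with X_I the indicator of one descent.
There are 16 indicators.
For each fixed i, the pair (π(i), π(i+1)) is a uniformly random ordered pair of distinct values from {1, …, 17}; by symmetry P[π(i) > π(i+1)] = 1/2.
By linearity: E[X] = 16 · (1/2) = (17 − 1) · (1/2) = 8 ≈ 8.00000.

E[X] = 8 = 8.00000.


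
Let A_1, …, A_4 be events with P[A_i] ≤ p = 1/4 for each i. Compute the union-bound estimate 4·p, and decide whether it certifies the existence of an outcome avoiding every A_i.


Union bound: P[∪_{i=1}^{4} A_i] ≤ Σ_i P[A_i] ≤ 4·p = 4·(1/4) = 1.
Numerically: 1 ≈ 1.0000000.
Is 1 < 1? NO.
Since the bound 1 is ≥ 1, the union bound is uninformative here; it does NOT by itself certify existence.

4·p = 1 ≈ 1.0000000; existence NOT certified by the union bound.


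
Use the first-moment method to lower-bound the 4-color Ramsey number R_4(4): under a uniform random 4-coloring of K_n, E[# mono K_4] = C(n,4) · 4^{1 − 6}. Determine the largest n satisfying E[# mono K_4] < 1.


We need C(n, 4) · 4^{1 − 6} < 1, i.e. C(n, 4) < 4^{6 − 1} = 1024.
Check values of n near the boundary:
  n = 11: C(11, 4) = 330; 330 < 1024? YES
  n = 12: C(12, 4) = 495; 495 < 1024? YES
  n = 13: C(13, 4) = 715; 715 < 1024? YES
  n = 14: C(14, 4) = 1001; 1001 < 1024? YES
  n = 15: C(15, 4) = 1365; 1365 < 1024? NO
  n = 16: C(16, 4) = 1820; 1820 < 1024? NO
The largest n with C(n, 4) < 1024 is n = 14 (where E[X] = 1001/1024 ≈ 0.9775391). Hence R_4(4) > 14, i.e. R_4(4) ≥ 15.

Largest n = 14; hence R_4(4) > 14.


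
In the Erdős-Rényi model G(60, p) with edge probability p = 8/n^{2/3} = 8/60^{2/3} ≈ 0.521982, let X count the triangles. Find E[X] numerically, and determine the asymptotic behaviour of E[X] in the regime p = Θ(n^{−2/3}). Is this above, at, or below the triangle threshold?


Number of potential triangles: C(60, 3) = 34220.
Each occurs with probability p³ ≈ (0.521982)³ ≈ 1.42222222e-01.
By linearity: E[X] = C(60, 3)·p³ ≈ 34220 · 1.42222222e-01 ≈ 4866.844444.
Since α = 2/3 < 1, p = c/n^{2/3} ≫ 1/n is above the triangle threshold p ~ 1/n. Asymptotically E[X] ~ (c³/6)·n^{3(1−α)} = (8³/6)·n^{1} → ∞; triangles are abundant w.h.p.

E[X] ≈ 4866.844444; in regime p = Θ(1/n^{2/3}) E[X] diverges (above the triangle threshold p ~ 1/n).


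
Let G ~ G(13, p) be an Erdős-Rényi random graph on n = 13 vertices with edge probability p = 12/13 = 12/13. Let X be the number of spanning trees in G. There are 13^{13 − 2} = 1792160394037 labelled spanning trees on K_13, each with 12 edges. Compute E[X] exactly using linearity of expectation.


K_13 has 13^{13 − 2} = 1792160394037 labelled spanning trees.
For each such spanning tree H, let X_H = 1 if all 12 edges of H are present in G. Then P[X_H = 1] = p^{12} = (12/13)^{12} = 8916100448256/23298085122481.
By linearity: E[X] = Σ_H E[X_H] = 1792160394037 · p^{12} = 1792160394037 · 8916100448256/23298085122481 = 8916100448256/13.
Numerically: E[X] ≈ 6.8585e+11.

E[X] = 1792160394037 · (12/13)^{12} = 8916100448256/13 ≈ 6.8585e+11.


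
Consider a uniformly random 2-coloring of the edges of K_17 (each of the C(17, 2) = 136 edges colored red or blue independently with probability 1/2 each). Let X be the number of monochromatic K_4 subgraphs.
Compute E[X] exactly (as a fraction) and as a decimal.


Let X = Σ_S X_S over the C(17, 4) = 2380 subsets S of size 4, where X_S = 1 if the K_4 on S is monochromatic.
For a fixed S, the K_4 on S has C(4, 2) = 6 edges. P[all 6 edges red] = (1/2)^6, and likewise for blue, so P[monochromatic] = 2·(1/2)^6 = 2^{1 − 6} = 1/32.
By linearity: E[X] = C(17, 4) · 2^{1 − 6} = 2380 · 1/32 = 595/8.
Numerically: E[X] ≈ 74.375000.

E[X] = C(17,4)·2^(1−C(4,2)) = 595/8 ≈ 74.375000.


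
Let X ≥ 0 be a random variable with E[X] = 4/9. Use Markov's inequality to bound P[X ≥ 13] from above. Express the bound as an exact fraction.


μ = E[X] = 4/9, a = 13.
Markov: P[X ≥ 13] ≤ μ/a = (4/9)/13 = 4/117.
Numerically: ≈ 0.034188.
(Since a = 13 > μ = 0.444444, the bound 4/117 is < 1 and informative.)

P[X ≥ 13] ≤ 4/117 ≈ 0.034188.


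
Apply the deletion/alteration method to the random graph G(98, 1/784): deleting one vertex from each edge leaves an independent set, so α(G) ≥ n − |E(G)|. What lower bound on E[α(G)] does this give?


E[|E(G)|] = C(98, 2)·p = 4753 · (1/784) = 97/16.
E[α(G)] ≥ n − E[|E(G)|] = 98 − 97/16 = 1471/16.
Numerically: ≈ 91.938.
(This is only a lower bound; the true E[α(G)] may be larger.)

E[α(G)] ≥ 1471/16 ≈ 91.938.


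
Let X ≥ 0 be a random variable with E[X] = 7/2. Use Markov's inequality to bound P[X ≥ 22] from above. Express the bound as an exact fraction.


μ = E[X] = 7/2, a = 22.
Markov: P[X ≥ 22] ≤ μ/a = (7/2)/22 = 7/44.
Numerically: ≈ 0.15909.
(Since a = 22 > μ = 3.50000, the bound 7/44 is < 1 and informative.)

P[X ≥ 22] ≤ 7/44 ≈ 0.15909.


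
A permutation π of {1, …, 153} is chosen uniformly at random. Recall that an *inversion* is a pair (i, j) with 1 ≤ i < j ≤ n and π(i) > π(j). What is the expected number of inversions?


Write X = Σ X_I over the C(153, 2) = 11628 pairs i < j, with X_I the indicator of one inversion.
There are 11628 indicators.
For each fixed pair i < j, the values π(i) and π(j) are two distinct elements of {1, …, 153} in uniformly random order; by symmetry P[π(i) > π(j)] = 1/2.
By linearity: E[X] = 11628 · (1/2) = C(153, 2) · (1/2) = 11628/2 = 5814 ≈ 5814.0000.

E[X] = 5814 = 5814.0000.


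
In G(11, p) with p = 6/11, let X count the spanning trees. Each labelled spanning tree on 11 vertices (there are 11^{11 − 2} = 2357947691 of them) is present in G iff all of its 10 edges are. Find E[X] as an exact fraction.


K_11 has 11^{11 − 2} = 2357947691 labelled spanning trees.
For each such spanning tree H, let X_H = 1 if all 10 edges of H are present in G. Then P[X_H = 1] = p^{10} = (6/11)^{10} = 60466176/25937424601.
By linearity: E[X] = Σ_H E[X_H] = 2357947691 · p^{10} = 2357947691 · 60466176/25937424601 = 60466176/11.
Numerically: E[X] ≈ 5.4969e+06.

E[X] = 2357947691 · (6/11)^{10} = 60466176/11 ≈ 5.4969e+06.


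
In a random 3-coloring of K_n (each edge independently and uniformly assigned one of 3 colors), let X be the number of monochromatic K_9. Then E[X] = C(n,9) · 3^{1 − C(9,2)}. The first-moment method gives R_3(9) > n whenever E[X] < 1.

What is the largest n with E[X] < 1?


We need C(n, 9) · 3^{1 − 36} < 1, i.e. C(n, 9) < 3^{36 − 1} = 50031545098999707.
Check values of n near the boundary:
  n = 296: C(296, 9) = 42513789098994080; 42513789098994080 < 50031545098999707? YES
  n = 297: C(297, 9) = 43842345008337645; 43842345008337645 < 50031545098999707? YES
  n = 298: C(298, 9) = 45207677551849890; 45207677551849890 < 50031545098999707? YES
  n = 299: C(299, 9) = 46610674441390059; 46610674441390059 < 50031545098999707? YES
  n = 300: C(300, 9) = 48052241692154700; 48052241692154700 < 50031545098999707? YES
  n = 301: C(301, 9) = 49533303936090975; 49533303936090975 < 50031545098999707? YES
  n = 302: C(302, 9) = 51054804739588650; 51054804739588650 < 50031545098999707? NO
The largest n with C(n, 9) < 50031545098999707 is n = 301 (where E[X] = 16511101312030325/16677181699666569 ≈ 0.99004). Hence R_3(9) > 301, i.e. R_3(9) ≥ 302.

Largest n = 301; hence R_3(9) > 301.


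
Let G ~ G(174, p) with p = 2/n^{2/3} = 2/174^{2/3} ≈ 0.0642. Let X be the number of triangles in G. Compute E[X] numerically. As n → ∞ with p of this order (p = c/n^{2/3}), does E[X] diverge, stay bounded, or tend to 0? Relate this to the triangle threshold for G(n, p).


Number of potential triangles: C(174, 3) = 862924.
Each occurs with probability p³ ≈ (0.0642)³ ≈ 2.64236e-04.
By linearity: E[X] = C(174, 3)·p³ ≈ 862924 · 2.64236e-04 ≈ 228.015.
Since α = 2/3 < 1, p = c/n^{2/3} ≫ 1/n is above the triangle threshold p ~ 1/n. Asymptotically E[X] ~ (c³/6)·n^{3(1−α)} = (2³/6)·n^{1} → ∞; triangles are abundant w.h.p.

E[X] ≈ 228.015; in regime p = Θ(1/n^{2/3}) E[X] diverges (above the triangle threshold p ~ 1/n).


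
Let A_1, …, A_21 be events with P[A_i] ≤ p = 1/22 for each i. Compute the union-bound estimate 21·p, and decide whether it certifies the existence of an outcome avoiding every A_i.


Union bound: P[∪_{i=1}^{21} A_i] ≤ Σ_i P[A_i] ≤ 21·p = 21·(1/22) = 21/22.
Numerically: 21/22 ≈ 0.954545.
Is 21/22 < 1? YES.
Since P[∪ A_i] ≤ 21/22 < 1, the complement has P[∩ A_i^c] ≥ 1 − 21/22 = 1/22 > 0, so some outcome avoids every A_i.

21·p = 21/22 ≈ 0.954545; existence CERTIFIED by the union bound.


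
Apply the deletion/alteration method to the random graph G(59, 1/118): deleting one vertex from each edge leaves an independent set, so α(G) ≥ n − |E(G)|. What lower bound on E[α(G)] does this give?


E[|E(G)|] = C(59, 2)·p = 1711 · (1/118) = 29/2.
E[α(G)] ≥ n − E[|E(G)|] = 59 − 29/2 = 89/2.
Numerically: ≈ 44.50000.
(This is only a lower bound; the true E[α(G)] may be larger.)

E[α(G)] ≥ 89/2 ≈ 44.50000.


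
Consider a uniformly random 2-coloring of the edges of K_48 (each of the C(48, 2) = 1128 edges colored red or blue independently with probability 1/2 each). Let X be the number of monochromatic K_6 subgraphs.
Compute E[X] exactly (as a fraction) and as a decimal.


Let X = Σ_S X_S over the C(48, 6) = 12271512 subsets S of size 6, where X_S = 1 if the K_6 on S is monochromatic.
For a fixed S, the K_6 on S has C(6, 2) = 15 edges. P[all 15 edges red] = (1/2)^15, and likewise for blue, so P[monochromatic] = 2·(1/2)^15 = 2^{1 − 15} = 1/16384.
By linearity of expectation: E[X] = C(48, 6) · 2^{1 − 15} = 12271512 · 1/16384 = 1533939/2048.
Numerically: E[X] ≈ 748.994.

E[X] = C(48,6)·2^(1−C(6,2)) = 1533939/2048 ≈ 748.994.


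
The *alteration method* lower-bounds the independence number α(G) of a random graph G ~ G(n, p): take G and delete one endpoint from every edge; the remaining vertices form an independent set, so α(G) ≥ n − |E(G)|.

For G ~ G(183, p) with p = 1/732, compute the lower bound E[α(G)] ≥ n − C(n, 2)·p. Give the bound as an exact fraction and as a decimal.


E[|E(G)|] = C(183, 2)·p = 16653 · (1/732) = 91/4.
E[α(G)] ≥ n − E[|E(G)|] = 183 − 91/4 = 641/4.
Numerically: ≈ 160.250000.
(This is only a lower bound; the true E[α(G)] may be larger.)

E[α(G)] ≥ 641/4 ≈ 160.250000.


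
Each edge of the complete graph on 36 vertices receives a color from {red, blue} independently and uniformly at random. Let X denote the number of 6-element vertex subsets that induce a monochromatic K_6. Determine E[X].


Let X = Σ_S X_S over the C(36, 6) = 1947792 subsets S of size 6, where X_S = 1 if the K_6 on S is monochromatic.
For a fixed S, the K_6 on S has C(6, 2) = 15 edges. P[all 15 edges red] = (1/2)^15, and likewise for blue, so P[monochromatic] = 2·(1/2)^15 = 2^{1 − 15} = 1/16384.
By linearity: E[X] = C(36, 6) · 2^{1 − 15} = 1947792 · 1/16384 = 121737/1024.
Numerically: E[X] ≈ 118.8838.

E[X] = C(36,6)·2^(1−C(6,2)) = 121737/1024 ≈ 118.8838.


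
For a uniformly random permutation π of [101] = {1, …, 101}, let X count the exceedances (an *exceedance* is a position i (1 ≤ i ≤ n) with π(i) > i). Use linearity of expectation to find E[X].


Write X = Σ_{i=1}^{101} X_i, where X_i = 1_{π(i) > i}.
For each fixed i, π(i) is uniform over {1, …, 101} (marginal of a uniform permutation), so P[π(i) > i] = (n − i)/n. Summing: Σ_{i=1}^{101} (n − i)/n = (0 + 1 + … + 100)/101 = 101(101 − 1)/(2·101) = (101 − 1)/2.
Hence E[X] = Σ_{i=1}^{101} (101 − i)/101 = 50 ≈ 50.0000.

E[X] = 50 = 50.0000.


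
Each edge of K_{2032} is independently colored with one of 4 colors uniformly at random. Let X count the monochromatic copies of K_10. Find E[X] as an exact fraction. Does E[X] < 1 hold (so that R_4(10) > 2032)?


E[X] = C(2032, 10) · 4^{1 − 45} = 323475384642158147171212440 · 4^{−44} = 323475384642158147171212440/309485009821345068724781056.
As a reduced fraction: E[X] = 40434423080269768396401555/38685626227668133590597632 ≈ 1.045.
Is E[X] < 1? NO.
Since E[X] ≥ 1, the first-moment bound is inconclusive at n = 2032; it does NOT by itself certify R_4(10) > 2032.

E[X] = 40434423080269768396401555/38685626227668133590597632 ≈ 1.045; E[X] ≥ 1; first-moment method inconclusive here.


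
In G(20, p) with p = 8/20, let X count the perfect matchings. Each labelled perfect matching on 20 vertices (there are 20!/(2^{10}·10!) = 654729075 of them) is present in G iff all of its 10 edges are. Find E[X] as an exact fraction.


K_20 has 20!/(2^{10}·10!) = 654729075 labelled perfect matchings.
For each such perfect matching H, let X_H = 1 if all 10 edges of H are present in G. Then P[X_H = 1] = p^{10} = (2/5)^{10} = 1024/9765625.
Summing the indicators: E[X] = Σ_H E[X_H] = 654729075 · p^{10} = 654729075 · 1024/9765625 = 26817702912/390625.
Numerically: E[X] ≈ 68653.

E[X] = 654729075 · (2/5)^{10} = 26817702912/390625 ≈ 68653.


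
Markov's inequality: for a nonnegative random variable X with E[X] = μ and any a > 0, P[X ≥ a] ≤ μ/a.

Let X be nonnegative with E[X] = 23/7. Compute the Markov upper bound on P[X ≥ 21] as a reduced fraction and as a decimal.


μ = E[X] = 23/7, a = 21.
Markov: P[X ≥ 21] ≤ μ/a = (23/7)/21 = 23/147.
Numerically: ≈ 0.156463.
(Since a = 21 > μ = 3.285714, the bound 23/147 is < 1 and informative.)

P[X ≥ 21] ≤ 23/147 ≈ 0.156463.


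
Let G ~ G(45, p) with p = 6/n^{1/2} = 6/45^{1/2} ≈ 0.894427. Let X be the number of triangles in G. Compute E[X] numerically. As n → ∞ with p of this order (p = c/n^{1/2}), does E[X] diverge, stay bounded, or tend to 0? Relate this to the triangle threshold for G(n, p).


Number of potential triangles: C(45, 3) = 14190.
Each occurs with probability p³ ≈ (0.894427)³ ≈ 7.15541753e-01.
By linearity: E[X] = C(45, 3)·p³ ≈ 14190 · 7.15541753e-01 ≈ 10153.537472.
Since α = 1/2 < 1, p = c/n^{1/2} ≫ 1/n is above the triangle threshold p ~ 1/n. Asymptotically E[X] ~ (c³/6)·n^{3(1−α)} = (6³/6)·n^{1.5} → ∞; triangles are abundant w.h.p.

E[X] ≈ 10153.537472; in regime p = Θ(1/n^{1/2}) E[X] diverges (above the triangle threshold p ~ 1/n).


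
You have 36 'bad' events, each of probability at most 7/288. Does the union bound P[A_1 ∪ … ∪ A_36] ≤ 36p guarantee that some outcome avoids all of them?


Union bound: P[∪_{i=1}^{36} A_i] ≤ Σ_i P[A_i] ≤ 36·p = 36·(7/288) = 7/8.
Numerically: 7/8 ≈ 0.87500.
Is 7/8 < 1? YES.
Since P[∪ A_i] ≤ 7/8 < 1, the complement has P[∩ A_i^c] ≥ 1 − 7/8 = 1/8 > 0, so some outcome avoids every A_i.

36·p = 7/8 ≈ 0.87500; existence CERTIFIED by the union bound.


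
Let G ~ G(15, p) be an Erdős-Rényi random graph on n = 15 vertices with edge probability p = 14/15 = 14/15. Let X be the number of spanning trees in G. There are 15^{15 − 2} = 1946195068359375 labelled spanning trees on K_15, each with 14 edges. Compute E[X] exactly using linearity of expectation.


K_15 has 15^{15 − 2} = 1946195068359375 labelled spanning trees.
For each such spanning tree H, let X_H = 1 if all 14 edges of H are present in G. Then P[X_H = 1] = p^{14} = (14/15)^{14} = 11112006825558016/29192926025390625.
Summing the indicators: E[X] = Σ_H E[X_H] = 1946195068359375 · p^{14} = 1946195068359375 · 11112006825558016/29192926025390625 = 11112006825558016/15.
Numerically: E[X] ≈ 7.408e+14.

E[X] = 1946195068359375 · (14/15)^{14} = 11112006825558016/15 ≈ 7.408e+14.


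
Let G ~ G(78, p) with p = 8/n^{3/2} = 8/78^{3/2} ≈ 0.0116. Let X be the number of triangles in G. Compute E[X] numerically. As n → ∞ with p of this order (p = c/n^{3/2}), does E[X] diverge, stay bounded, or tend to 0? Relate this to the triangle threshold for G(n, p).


Number of potential triangles: C(78, 3) = 76076.
Each occurs with probability p³ ≈ (0.0116)³ ≈ 1.56619e-06.
By linearity: E[X] = C(78, 3)·p³ ≈ 76076 · 1.56619e-06 ≈ 0.119.
Since α = 3/2 > 1, p = c/n^{3/2} = o(1/n) is below the triangle threshold p ~ 1/n. Asymptotically E[X] ~ (c³/6)·n^{3(1−α)} = (8³/6)·n^{-1.5} → 0, so by Markov's inequality G has no triangles w.h.p.

E[X] ≈ 0.119; in regime p = Θ(1/n^{3/2}) E[X] tends to 0 (below the triangle threshold p ~ 1/n).


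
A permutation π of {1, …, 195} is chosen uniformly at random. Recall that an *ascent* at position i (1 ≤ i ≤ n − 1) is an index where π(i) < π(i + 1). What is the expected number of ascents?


Write X = Σ X_I over i = 1, …, 194, with X_I the indicator of one ascent.
There are 194 indicators.
For each fixed i, the pair (π(i), π(i+1)) is a uniformly random ordered pair of distinct values from {1, …, 195}; by symmetry P[π(i) < π(i+1)] = 1/2.
By linearity: E[X] = 194 · (1/2) = (195 − 1) · (1/2) = 97 ≈ 97.000.

E[X] = 97 = 97.000.


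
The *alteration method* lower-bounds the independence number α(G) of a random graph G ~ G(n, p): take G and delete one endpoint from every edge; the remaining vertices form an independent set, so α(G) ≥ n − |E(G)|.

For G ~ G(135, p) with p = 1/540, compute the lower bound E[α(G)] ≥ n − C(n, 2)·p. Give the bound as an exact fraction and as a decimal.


E[|E(G)|] = C(135, 2)·p = 9045 · (1/540) = 67/4.
E[α(G)] ≥ n − E[|E(G)|] = 135 − 67/4 = 473/4.
Numerically: ≈ 118.250.
(This is only a lower bound; the true E[α(G)] may be larger.)

E[α(G)] ≥ 473/4 ≈ 118.250.
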